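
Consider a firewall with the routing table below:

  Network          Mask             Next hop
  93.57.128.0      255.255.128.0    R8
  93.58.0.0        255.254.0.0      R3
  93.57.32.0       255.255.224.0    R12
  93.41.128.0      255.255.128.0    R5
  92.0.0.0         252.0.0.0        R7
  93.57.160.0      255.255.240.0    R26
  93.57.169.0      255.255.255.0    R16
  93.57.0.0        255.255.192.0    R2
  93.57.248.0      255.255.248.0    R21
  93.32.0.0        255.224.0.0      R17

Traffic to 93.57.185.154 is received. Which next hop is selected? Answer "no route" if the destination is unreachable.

R8

Routes whose prefix contains 93.57.185.154:
  92.0.0.0/6 (92.0.0.0 - 95.255.255.255) -> R7
  93.32.0.0/11 (93.32.0.0 - 93.63.255.255) -> R17
  93.57.128.0/17 (93.57.128.0 - 93.57.255.255) -> R8
More-specific entries that do NOT match:
  93.57.169.0/24 (93.57.169.0 - 93.57.169.255) does not contain 93.57.185.154
  93.57.248.0/21 (93.57.248.0 - 93.57.255.255) does not contain 93.57.185.154
  93.57.160.0/20 (93.57.160.0 - 93.57.175.255) does not contain 93.57.185.154
  93.57.32.0/19 (93.57.32.0 - 93.57.63.255) does not contain 93.57.185.154
  93.57.0.0/18 (93.57.0.0 - 93.57.63.255) does not contain 93.57.185.154
Longest matching prefix is /17 -> next hop R8.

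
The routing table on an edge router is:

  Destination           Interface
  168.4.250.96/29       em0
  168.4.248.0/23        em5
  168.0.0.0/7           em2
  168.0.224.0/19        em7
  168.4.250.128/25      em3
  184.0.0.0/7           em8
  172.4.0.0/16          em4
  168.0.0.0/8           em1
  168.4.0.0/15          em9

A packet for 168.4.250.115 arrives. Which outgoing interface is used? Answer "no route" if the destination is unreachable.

Routes whose prefix contains 168.4.250.115:
  168.0.0.0/7 (168.0.0.0 - 169.255.255.255) -> em2
  168.0.0.0/8 (168.0.0.0 - 168.255.255.255) -> em1
  168.4.0.0/15 (168.4.0.0 - 168.5.255.255) -> em9
More-specific entries that do NOT match:
  168.4.250.96/29 (168.4.250.96 - 168.4.250.103) does not contain 168.4.250.115
  168.4.250.128/25 (168.4.250.128 - 168.4.250.255) does not contain 168.4.250.115
  168.4.248.0/23 (168.4.248.0 - 168.4.249.255) does not contain 168.4.250.115
  168.0.224.0/19 (168.0.224.0 - 168.0.255.255) does not contain 168.4.250.115
  172.4.0.0/16 (172.4.0.0 - 172.4.255.255) does not contain 168.4.250.115
Longest matching prefix is /15 -> interface em9.

em9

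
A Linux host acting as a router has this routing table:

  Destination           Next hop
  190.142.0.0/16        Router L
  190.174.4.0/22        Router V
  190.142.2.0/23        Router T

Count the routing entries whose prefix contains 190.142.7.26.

Prefixes containing 190.142.7.26:
  190.142.0.0/16 (190.142.0.0 - 190.142.255.255)
Total matching entries: 1.

1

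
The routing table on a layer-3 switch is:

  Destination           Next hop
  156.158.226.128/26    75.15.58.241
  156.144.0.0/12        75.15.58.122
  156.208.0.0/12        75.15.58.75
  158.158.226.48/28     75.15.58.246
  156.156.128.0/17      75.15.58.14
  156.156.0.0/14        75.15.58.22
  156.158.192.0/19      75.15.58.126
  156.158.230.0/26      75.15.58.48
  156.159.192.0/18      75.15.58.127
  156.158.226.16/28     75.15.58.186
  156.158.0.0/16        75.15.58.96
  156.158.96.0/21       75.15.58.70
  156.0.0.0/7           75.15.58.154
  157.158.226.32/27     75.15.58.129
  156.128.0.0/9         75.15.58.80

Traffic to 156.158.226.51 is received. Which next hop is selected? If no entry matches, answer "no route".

75.15.58.96

Routes whose prefix contains 156.158.226.51:
  156.0.0.0/7 (156.0.0.0 - 157.255.255.255) -> 75.15.58.154
  156.128.0.0/9 (156.128.0.0 - 156.255.255.255) -> 75.15.58.80
  156.144.0.0/12 (156.144.0.0 - 156.159.255.255) -> 75.15.58.122
  156.156.0.0/14 (156.156.0.0 - 156.159.255.255) -> 75.15.58.22
  156.158.0.0/16 (156.158.0.0 - 156.158.255.255) -> 75.15.58.96
More-specific entries that do NOT match:
  158.158.226.48/28 (158.158.226.48 - 158.158.226.63) does not contain 156.158.226.51
  156.158.226.16/28 (156.158.226.16 - 156.158.226.31) does not contain 156.158.226.51
  157.158.226.32/27 (157.158.226.32 - 157.158.226.63) does not contain 156.158.226.51
  156.158.226.128/26 (156.158.226.128 - 156.158.226.191) does not contain 156.158.226.51
  156.158.230.0/26 (156.158.230.0 - 156.158.230.63) does not contain 156.158.226.51
  156.158.96.0/21 (156.158.96.0 - 156.158.103.255) does not contain 156.158.226.51
  156.158.192.0/19 (156.158.192.0 - 156.158.223.255) does not contain 156.158.226.51
  156.159.192.0/18 (156.159.192.0 - 156.159.255.255) does not contain 156.158.226.51
  156.156.128.0/17 (156.156.128.0 - 156.156.255.255) does not contain 156.158.226.51
Longest matching prefix is /16 -> next hop 75.15.58.96.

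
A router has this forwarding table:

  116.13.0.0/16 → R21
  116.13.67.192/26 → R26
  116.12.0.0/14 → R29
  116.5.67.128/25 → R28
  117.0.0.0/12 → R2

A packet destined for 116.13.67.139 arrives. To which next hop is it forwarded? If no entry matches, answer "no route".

Routes whose prefix contains 116.13.67.139:
  116.12.0.0/14 (116.12.0.0 - 116.15.255.255) -> R29
  116.13.0.0/16 (116.13.0.0 - 116.13.255.255) -> R21
More-specific entries that do NOT match:
  116.13.67.192/26 (116.13.67.192 - 116.13.67.255) does not contain 116.13.67.139
  116.5.67.128/25 (116.5.67.128 - 116.5.67.255) does not contain 116.13.67.139
Longest matching prefix is /16 -> next hop R21.

R21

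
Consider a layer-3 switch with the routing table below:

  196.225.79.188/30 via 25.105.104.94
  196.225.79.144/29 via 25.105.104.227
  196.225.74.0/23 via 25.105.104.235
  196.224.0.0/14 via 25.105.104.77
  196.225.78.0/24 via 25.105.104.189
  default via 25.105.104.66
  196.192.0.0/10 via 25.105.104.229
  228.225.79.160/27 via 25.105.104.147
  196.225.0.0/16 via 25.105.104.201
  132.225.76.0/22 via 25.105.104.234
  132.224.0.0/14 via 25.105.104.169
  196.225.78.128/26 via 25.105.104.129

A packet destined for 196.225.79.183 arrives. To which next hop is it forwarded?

Routes whose prefix contains 196.225.79.183:
  0.0.0.0/0 (default, matches everything) -> 25.105.104.66
  196.192.0.0/10 (196.192.0.0 - 196.255.255.255) -> 25.105.104.229
  196.224.0.0/14 (196.224.0.0 - 196.227.255.255) -> 25.105.104.77
  196.225.0.0/16 (196.225.0.0 - 196.225.255.255) -> 25.105.104.201
More-specific entries that do NOT match:
  196.225.79.188/30 (196.225.79.188 - 196.225.79.191) does not contain 196.225.79.183
  196.225.79.144/29 (196.225.79.144 - 196.225.79.151) does not contain 196.225.79.183
  228.225.79.160/27 (228.225.79.160 - 228.225.79.191) does not contain 196.225.79.183
  196.225.78.128/26 (196.225.78.128 - 196.225.78.191) does not contain 196.225.79.183
  196.225.78.0/24 (196.225.78.0 - 196.225.78.255) does not contain 196.225.79.183
  196.225.74.0/23 (196.225.74.0 - 196.225.75.255) does not contain 196.225.79.183
  132.225.76.0/22 (132.225.76.0 - 132.225.79.255) does not contain 196.225.79.183
Longest matching prefix is /16 -> next hop 25.105.104.201.

25.105.104.201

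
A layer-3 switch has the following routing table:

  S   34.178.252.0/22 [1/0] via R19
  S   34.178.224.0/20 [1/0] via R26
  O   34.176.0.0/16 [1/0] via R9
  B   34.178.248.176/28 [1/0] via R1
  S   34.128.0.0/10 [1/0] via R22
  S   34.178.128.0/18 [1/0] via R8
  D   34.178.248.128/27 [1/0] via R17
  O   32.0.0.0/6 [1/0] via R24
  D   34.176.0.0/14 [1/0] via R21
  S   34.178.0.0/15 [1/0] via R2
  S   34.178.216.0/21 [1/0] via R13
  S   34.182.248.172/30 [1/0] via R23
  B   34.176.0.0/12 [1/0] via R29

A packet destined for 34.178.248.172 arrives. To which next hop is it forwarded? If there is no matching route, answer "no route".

Routes whose prefix contains 34.178.248.172:
  32.0.0.0/6 (32.0.0.0 - 35.255.255.255) -> R24
  34.128.0.0/10 (34.128.0.0 - 34.191.255.255) -> R22
  34.176.0.0/12 (34.176.0.0 - 34.191.255.255) -> R29
  34.176.0.0/14 (34.176.0.0 - 34.179.255.255) -> R21
  34.178.0.0/15 (34.178.0.0 - 34.179.255.255) -> R2
More-specific entries that do NOT match:
  34.182.248.172/30 (34.182.248.172 - 34.182.248.175) does not contain 34.178.248.172
  34.178.248.176/28 (34.178.248.176 - 34.178.248.191) does not contain 34.178.248.172
  34.178.248.128/27 (34.178.248.128 - 34.178.248.159) does not contain 34.178.248.172
  34.178.252.0/22 (34.178.252.0 - 34.178.255.255) does not contain 34.178.248.172
  34.178.216.0/21 (34.178.216.0 - 34.178.223.255) does not contain 34.178.248.172
  34.178.224.0/20 (34.178.224.0 - 34.178.239.255) does not contain 34.178.248.172
  34.178.128.0/18 (34.178.128.0 - 34.178.191.255) does not contain 34.178.248.172
  34.176.0.0/16 (34.176.0.0 - 34.176.255.255) does not contain 34.178.248.172
Longest matching prefix is /15 -> next hop R2.

R2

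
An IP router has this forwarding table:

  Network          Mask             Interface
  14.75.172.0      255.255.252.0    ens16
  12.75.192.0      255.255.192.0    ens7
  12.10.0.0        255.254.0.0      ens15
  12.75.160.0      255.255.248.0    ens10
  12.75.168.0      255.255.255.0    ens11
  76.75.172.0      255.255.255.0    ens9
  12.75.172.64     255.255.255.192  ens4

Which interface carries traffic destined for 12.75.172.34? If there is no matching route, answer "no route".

no route

No entry's prefix contains 12.75.172.34; there is no default route.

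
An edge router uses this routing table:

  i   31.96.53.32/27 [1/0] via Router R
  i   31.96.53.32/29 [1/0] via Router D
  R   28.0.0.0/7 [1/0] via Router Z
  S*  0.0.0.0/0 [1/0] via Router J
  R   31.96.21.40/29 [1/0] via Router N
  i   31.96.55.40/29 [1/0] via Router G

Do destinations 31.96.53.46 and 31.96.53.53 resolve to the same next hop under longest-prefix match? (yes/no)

yes

31.96.53.46: longest match 31.96.53.32/27 -> Router R
31.96.53.53: longest match 31.96.53.32/27 -> Router R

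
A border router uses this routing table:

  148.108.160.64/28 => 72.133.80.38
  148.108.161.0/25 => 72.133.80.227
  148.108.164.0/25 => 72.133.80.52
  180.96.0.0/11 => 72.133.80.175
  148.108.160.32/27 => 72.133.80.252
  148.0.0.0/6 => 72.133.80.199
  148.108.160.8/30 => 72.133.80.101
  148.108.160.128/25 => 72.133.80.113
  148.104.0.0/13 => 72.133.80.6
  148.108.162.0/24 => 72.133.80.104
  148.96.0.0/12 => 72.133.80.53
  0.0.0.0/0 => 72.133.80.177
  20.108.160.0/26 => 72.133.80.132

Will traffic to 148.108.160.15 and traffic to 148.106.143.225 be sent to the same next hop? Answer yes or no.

yes

148.108.160.15: longest match 148.104.0.0/13 -> 72.133.80.6
148.106.143.225: longest match 148.104.0.0/13 -> 72.133.80.6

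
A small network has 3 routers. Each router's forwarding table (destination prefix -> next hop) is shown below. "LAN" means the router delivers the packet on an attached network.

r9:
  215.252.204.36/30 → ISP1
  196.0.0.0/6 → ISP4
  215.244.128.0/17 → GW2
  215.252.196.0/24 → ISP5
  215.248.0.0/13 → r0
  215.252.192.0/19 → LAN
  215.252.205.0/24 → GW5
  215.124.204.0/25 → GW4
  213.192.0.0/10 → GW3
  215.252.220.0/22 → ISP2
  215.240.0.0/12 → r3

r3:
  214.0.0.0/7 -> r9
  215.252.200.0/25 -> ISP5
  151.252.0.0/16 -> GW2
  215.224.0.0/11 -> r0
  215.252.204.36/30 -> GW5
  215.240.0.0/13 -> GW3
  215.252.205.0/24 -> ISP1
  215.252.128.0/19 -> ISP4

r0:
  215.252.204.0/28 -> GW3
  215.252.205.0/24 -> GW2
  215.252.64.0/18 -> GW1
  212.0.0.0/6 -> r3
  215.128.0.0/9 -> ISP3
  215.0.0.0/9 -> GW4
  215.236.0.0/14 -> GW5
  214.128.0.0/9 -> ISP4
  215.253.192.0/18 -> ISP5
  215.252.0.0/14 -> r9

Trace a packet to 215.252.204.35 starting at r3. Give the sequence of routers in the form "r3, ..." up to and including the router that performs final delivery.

At r3: longest match for 215.252.204.35 is 215.224.0.0/11 -> r0
At r0: longest match for 215.252.204.35 is 215.252.0.0/14 -> r9
At r9: longest match for 215.252.204.35 is 215.252.192.0/19 -> LAN

r3, r0, r9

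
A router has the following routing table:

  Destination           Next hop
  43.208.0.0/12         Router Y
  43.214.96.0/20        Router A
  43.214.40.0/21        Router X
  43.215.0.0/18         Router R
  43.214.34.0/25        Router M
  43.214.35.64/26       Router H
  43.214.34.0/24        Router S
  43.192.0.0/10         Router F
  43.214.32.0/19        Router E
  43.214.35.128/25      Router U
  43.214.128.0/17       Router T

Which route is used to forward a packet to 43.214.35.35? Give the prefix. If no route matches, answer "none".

Entries matching 43.214.35.35:
  43.192.0.0/10 (43.192.0.0 - 43.255.255.255)
  43.208.0.0/12 (43.208.0.0 - 43.223.255.255)
  43.214.32.0/19 (43.214.32.0 - 43.214.63.255)
Most specific is 43.214.32.0/19.

43.214.32.0/19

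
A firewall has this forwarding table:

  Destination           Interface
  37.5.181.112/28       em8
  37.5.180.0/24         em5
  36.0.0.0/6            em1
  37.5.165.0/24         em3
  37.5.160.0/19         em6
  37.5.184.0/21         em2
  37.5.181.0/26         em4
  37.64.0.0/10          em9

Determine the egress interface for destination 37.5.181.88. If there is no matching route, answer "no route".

Routes whose prefix contains 37.5.181.88:
  36.0.0.0/6 (36.0.0.0 - 39.255.255.255) -> em1
  37.5.160.0/19 (37.5.160.0 - 37.5.191.255) -> em6
More-specific entries that do NOT match:
  37.5.181.112/28 (37.5.181.112 - 37.5.181.127) does not contain 37.5.181.88
  37.5.181.0/26 (37.5.181.0 - 37.5.181.63) does not contain 37.5.181.88
  37.5.180.0/24 (37.5.180.0 - 37.5.180.255) does not contain 37.5.181.88
  37.5.165.0/24 (37.5.165.0 - 37.5.165.255) does not contain 37.5.181.88
  37.5.184.0/21 (37.5.184.0 - 37.5.191.255) does not contain 37.5.181.88
Longest matching prefix is /19 -> interface em6.

em6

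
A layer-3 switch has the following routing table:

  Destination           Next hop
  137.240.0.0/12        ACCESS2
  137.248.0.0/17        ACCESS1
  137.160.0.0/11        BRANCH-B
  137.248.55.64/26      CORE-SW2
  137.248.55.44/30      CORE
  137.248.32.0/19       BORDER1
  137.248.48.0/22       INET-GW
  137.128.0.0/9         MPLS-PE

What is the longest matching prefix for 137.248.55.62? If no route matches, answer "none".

137.248.32.0/19

Entries matching 137.248.55.62:
  137.128.0.0/9 (137.128.0.0 - 137.255.255.255)
  137.240.0.0/12 (137.240.0.0 - 137.255.255.255)
  137.248.0.0/17 (137.248.0.0 - 137.248.127.255)
  137.248.32.0/19 (137.248.32.0 - 137.248.63.255)
Most specific is 137.248.32.0/19.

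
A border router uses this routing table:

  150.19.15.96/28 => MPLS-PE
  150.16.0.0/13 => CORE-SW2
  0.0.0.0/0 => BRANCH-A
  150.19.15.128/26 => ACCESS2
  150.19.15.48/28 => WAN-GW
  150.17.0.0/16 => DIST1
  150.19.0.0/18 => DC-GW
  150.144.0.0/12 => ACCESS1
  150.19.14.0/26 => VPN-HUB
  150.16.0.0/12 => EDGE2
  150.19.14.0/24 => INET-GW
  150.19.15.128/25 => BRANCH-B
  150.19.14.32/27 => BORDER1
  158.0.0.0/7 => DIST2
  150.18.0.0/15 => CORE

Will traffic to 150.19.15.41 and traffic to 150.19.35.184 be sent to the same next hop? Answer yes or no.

yes

150.19.15.41: longest match 150.19.0.0/18 -> DC-GW
150.19.35.184: longest match 150.19.0.0/18 -> DC-GW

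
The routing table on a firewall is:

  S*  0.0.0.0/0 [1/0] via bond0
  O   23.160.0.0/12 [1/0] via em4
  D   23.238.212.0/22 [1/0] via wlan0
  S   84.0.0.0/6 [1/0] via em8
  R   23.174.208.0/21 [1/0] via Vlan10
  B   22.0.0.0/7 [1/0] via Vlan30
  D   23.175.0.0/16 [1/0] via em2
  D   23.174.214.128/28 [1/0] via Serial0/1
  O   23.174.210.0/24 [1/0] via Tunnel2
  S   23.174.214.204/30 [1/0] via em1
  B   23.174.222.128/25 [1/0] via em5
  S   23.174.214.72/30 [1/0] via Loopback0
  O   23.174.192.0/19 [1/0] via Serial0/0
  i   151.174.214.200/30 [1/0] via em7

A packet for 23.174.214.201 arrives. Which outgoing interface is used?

Vlan10

Routes whose prefix contains 23.174.214.201:
  0.0.0.0/0 (default, matches everything) -> bond0
  22.0.0.0/7 (22.0.0.0 - 23.255.255.255) -> Vlan30
  23.160.0.0/12 (23.160.0.0 - 23.175.255.255) -> em4
  23.174.192.0/19 (23.174.192.0 - 23.174.223.255) -> Serial0/0
  23.174.208.0/21 (23.174.208.0 - 23.174.215.255) -> Vlan10
More-specific entries that do NOT match:
  23.174.214.204/30 (23.174.214.204 - 23.174.214.207) does not contain 23.174.214.201
  23.174.214.72/30 (23.174.214.72 - 23.174.214.75) does not contain 23.174.214.201
  151.174.214.200/30 (151.174.214.200 - 151.174.214.203) does not contain 23.174.214.201
  23.174.214.128/28 (23.174.214.128 - 23.174.214.143) does not contain 23.174.214.201
  23.174.222.128/25 (23.174.222.128 - 23.174.222.255) does not contain 23.174.214.201
  23.174.210.0/24 (23.174.210.0 - 23.174.210.255) does not contain 23.174.214.201
  23.238.212.0/22 (23.238.212.0 - 23.238.215.255) does not contain 23.174.214.201
Longest matching prefix is /21 -> interface Vlan10.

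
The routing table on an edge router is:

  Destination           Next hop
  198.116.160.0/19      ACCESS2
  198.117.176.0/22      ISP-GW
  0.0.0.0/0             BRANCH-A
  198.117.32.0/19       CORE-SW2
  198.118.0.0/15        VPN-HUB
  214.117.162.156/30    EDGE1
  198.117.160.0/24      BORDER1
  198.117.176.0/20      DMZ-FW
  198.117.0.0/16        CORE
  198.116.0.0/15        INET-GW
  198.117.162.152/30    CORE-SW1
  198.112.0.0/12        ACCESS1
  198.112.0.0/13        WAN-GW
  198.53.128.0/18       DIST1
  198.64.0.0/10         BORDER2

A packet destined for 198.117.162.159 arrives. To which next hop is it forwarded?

CORE

Routes whose prefix contains 198.117.162.159:
  0.0.0.0/0 (default, matches everything) -> BRANCH-A
  198.64.0.0/10 (198.64.0.0 - 198.127.255.255) -> BORDER2
  198.112.0.0/12 (198.112.0.0 - 198.127.255.255) -> ACCESS1
  198.112.0.0/13 (198.112.0.0 - 198.119.255.255) -> WAN-GW
  198.116.0.0/15 (198.116.0.0 - 198.117.255.255) -> INET-GW
  198.117.0.0/16 (198.117.0.0 - 198.117.255.255) -> CORE
More-specific entries that do NOT match:
  214.117.162.156/30 (214.117.162.156 - 214.117.162.159) does not contain 198.117.162.159
  198.117.162.152/30 (198.117.162.152 - 198.117.162.155) does not contain 198.117.162.159
  198.117.160.0/24 (198.117.160.0 - 198.117.160.255) does not contain 198.117.162.159
  198.117.176.0/22 (198.117.176.0 - 198.117.179.255) does not contain 198.117.162.159
  198.117.176.0/20 (198.117.176.0 - 198.117.191.255) does not contain 198.117.162.159
  198.116.160.0/19 (198.116.160.0 - 198.116.191.255) does not contain 198.117.162.159
  198.117.32.0/19 (198.117.32.0 - 198.117.63.255) does not contain 198.117.162.159
  198.53.128.0/18 (198.53.128.0 - 198.53.191.255) does not contain 198.117.162.159
Longest matching prefix is /16 -> next hop CORE.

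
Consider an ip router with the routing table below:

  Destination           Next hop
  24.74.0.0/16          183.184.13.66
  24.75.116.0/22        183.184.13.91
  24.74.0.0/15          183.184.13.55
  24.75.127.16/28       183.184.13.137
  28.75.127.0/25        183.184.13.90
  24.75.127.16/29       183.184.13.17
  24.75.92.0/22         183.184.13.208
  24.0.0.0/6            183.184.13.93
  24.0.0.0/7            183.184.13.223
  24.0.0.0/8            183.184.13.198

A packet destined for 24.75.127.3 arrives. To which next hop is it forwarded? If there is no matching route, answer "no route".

Routes whose prefix contains 24.75.127.3:
  24.0.0.0/6 (24.0.0.0 - 27.255.255.255) -> 183.184.13.93
  24.0.0.0/7 (24.0.0.0 - 25.255.255.255) -> 183.184.13.223
  24.0.0.0/8 (24.0.0.0 - 24.255.255.255) -> 183.184.13.198
  24.74.0.0/15 (24.74.0.0 - 24.75.255.255) -> 183.184.13.55
More-specific entries that do NOT match:
  24.75.127.16/29 (24.75.127.16 - 24.75.127.23) does not contain 24.75.127.3
  24.75.127.16/28 (24.75.127.16 - 24.75.127.31) does not contain 24.75.127.3
  28.75.127.0/25 (28.75.127.0 - 28.75.127.127) does not contain 24.75.127.3
  24.75.116.0/22 (24.75.116.0 - 24.75.119.255) does not contain 24.75.127.3
  24.75.92.0/22 (24.75.92.0 - 24.75.95.255) does not contain 24.75.127.3
  24.74.0.0/16 (24.74.0.0 - 24.74.255.255) does not contain 24.75.127.3
Longest matching prefix is /15 -> next hop 183.184.13.55.

183.184.13.55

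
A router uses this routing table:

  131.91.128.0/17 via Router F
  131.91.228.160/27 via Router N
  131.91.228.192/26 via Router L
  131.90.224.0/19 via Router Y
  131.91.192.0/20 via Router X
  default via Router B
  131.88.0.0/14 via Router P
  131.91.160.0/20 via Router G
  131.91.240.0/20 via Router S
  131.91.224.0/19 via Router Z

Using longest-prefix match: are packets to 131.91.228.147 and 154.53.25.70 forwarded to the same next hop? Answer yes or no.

no

131.91.228.147: longest match 131.91.224.0/19 -> Router Z
154.53.25.70: longest match 0.0.0.0/0 -> Router B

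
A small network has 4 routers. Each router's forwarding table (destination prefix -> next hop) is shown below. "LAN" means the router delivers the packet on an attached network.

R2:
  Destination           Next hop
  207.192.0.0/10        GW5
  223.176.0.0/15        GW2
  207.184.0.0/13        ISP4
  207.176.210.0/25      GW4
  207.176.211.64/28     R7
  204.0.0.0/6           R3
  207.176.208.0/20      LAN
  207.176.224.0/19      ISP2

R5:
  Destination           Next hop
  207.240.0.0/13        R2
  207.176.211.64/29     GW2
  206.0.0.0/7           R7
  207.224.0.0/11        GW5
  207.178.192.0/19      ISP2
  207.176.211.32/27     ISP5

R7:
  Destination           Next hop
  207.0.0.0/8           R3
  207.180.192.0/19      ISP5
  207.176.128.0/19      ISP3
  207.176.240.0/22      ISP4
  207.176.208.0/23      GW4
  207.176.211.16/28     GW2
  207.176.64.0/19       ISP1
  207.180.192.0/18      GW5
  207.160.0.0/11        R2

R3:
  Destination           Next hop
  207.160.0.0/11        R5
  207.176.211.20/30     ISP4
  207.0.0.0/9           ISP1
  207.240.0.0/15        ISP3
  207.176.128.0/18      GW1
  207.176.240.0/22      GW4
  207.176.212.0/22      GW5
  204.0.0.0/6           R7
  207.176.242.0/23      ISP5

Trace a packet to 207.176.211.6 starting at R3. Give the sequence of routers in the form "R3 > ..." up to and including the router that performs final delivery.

At R3: longest match for 207.176.211.6 is 207.160.0.0/11 -> R5
At R5: longest match for 207.176.211.6 is 206.0.0.0/7 -> R7
At R7: longest match for 207.176.211.6 is 207.160.0.0/11 -> R2
At R2: longest match for 207.176.211.6 is 207.176.208.0/20 -> LAN

R3 > R5 > R7 > R2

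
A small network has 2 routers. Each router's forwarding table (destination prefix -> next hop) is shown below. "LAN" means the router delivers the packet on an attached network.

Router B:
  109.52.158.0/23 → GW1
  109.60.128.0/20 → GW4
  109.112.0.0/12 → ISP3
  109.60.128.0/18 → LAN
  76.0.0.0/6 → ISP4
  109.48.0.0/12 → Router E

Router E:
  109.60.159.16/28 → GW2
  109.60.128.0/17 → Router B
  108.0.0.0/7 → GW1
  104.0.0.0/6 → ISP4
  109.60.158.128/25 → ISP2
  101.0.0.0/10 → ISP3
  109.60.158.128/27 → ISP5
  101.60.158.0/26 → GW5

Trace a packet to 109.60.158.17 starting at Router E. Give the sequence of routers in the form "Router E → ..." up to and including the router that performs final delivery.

At Router E: longest match for 109.60.158.17 is 109.60.128.0/17 -> Router B
At Router B: longest match for 109.60.158.17 is 109.60.128.0/18 -> LAN

Router E → Router B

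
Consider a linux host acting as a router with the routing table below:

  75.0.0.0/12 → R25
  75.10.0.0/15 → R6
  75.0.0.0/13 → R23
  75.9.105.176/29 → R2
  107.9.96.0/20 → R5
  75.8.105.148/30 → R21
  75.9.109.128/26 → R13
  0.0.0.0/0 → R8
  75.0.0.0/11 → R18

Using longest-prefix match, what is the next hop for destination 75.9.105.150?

Routes whose prefix contains 75.9.105.150:
  0.0.0.0/0 (default, matches everything) -> R8
  75.0.0.0/11 (75.0.0.0 - 75.31.255.255) -> R18
  75.0.0.0/12 (75.0.0.0 - 75.15.255.255) -> R25
More-specific entries that do NOT match:
  75.8.105.148/30 (75.8.105.148 - 75.8.105.151) does not contain 75.9.105.150
  75.9.105.176/29 (75.9.105.176 - 75.9.105.183) does not contain 75.9.105.150
  75.9.109.128/26 (75.9.109.128 - 75.9.109.191) does not contain 75.9.105.150
  107.9.96.0/20 (107.9.96.0 - 107.9.111.255) does not contain 75.9.105.150
  75.10.0.0/15 (75.10.0.0 - 75.11.255.255) does not contain 75.9.105.150
  75.0.0.0/13 (75.0.0.0 - 75.7.255.255) does not contain 75.9.105.150
Longest matching prefix is /12 -> next hop R25.

R25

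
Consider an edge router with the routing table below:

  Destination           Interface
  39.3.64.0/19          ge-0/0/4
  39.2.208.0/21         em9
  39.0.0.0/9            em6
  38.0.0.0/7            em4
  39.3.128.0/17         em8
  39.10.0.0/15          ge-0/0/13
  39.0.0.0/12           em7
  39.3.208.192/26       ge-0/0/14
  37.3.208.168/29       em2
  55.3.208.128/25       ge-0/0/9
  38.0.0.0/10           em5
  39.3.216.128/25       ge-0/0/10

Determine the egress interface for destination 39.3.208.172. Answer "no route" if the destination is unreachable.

em8

Routes whose prefix contains 39.3.208.172:
  38.0.0.0/7 (38.0.0.0 - 39.255.255.255) -> em4
  39.0.0.0/9 (39.0.0.0 - 39.127.255.255) -> em6
  39.0.0.0/12 (39.0.0.0 - 39.15.255.255) -> em7
  39.3.128.0/17 (39.3.128.0 - 39.3.255.255) -> em8
More-specific entries that do NOT match:
  37.3.208.168/29 (37.3.208.168 - 37.3.208.175) does not contain 39.3.208.172
  39.3.208.192/26 (39.3.208.192 - 39.3.208.255) does not contain 39.3.208.172
  55.3.208.128/25 (55.3.208.128 - 55.3.208.255) does not contain 39.3.208.172
  39.3.216.128/25 (39.3.216.128 - 39.3.216.255) does not contain 39.3.208.172
  39.2.208.0/21 (39.2.208.0 - 39.2.215.255) does not contain 39.3.208.172
  39.3.64.0/19 (39.3.64.0 - 39.3.95.255) does not contain 39.3.208.172
Longest matching prefix is /17 -> interface em8.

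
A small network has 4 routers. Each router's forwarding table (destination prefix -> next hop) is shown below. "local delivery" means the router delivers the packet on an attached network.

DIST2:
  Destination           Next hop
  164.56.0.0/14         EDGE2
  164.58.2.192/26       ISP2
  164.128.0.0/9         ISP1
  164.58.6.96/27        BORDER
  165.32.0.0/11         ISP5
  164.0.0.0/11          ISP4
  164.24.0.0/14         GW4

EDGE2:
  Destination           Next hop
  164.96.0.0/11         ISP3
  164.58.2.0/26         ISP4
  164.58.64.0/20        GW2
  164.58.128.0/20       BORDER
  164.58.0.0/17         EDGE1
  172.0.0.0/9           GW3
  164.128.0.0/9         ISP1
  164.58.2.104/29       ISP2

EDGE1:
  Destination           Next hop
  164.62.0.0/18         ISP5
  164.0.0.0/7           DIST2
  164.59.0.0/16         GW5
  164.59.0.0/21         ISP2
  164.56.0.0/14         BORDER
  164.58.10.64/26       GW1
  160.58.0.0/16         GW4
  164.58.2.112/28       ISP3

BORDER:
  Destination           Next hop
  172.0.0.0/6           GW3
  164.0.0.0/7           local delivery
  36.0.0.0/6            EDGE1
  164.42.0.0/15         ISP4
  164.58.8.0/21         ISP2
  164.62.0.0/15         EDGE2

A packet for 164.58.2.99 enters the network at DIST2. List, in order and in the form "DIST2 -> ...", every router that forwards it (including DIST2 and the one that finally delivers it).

At DIST2: longest match for 164.58.2.99 is 164.56.0.0/14 -> EDGE2
At EDGE2: longest match for 164.58.2.99 is 164.58.0.0/17 -> EDGE1
At EDGE1: longest match for 164.58.2.99 is 164.56.0.0/14 -> BORDER
At BORDER: longest match for 164.58.2.99 is 164.0.0.0/7 -> local delivery

DIST2 -> EDGE2 -> EDGE1 -> BORDER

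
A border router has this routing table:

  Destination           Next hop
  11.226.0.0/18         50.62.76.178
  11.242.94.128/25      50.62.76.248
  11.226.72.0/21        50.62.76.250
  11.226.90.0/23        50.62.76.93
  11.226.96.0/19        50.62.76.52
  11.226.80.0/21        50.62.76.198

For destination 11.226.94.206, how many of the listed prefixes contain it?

0

No listed prefix contains 11.226.94.206.
Total matching entries: 0.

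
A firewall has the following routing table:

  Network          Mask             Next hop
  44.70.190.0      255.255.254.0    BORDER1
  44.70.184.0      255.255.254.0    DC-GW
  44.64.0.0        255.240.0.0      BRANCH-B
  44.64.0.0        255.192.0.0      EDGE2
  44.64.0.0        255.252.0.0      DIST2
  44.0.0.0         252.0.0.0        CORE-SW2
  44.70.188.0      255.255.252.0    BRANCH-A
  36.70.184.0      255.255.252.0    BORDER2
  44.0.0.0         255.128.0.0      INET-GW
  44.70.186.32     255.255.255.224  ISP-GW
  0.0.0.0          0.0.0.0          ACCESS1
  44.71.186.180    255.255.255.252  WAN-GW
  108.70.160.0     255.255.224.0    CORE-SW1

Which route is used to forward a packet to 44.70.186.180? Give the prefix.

44.64.0.0/12

Entries matching 44.70.186.180:
  0.0.0.0/0 (default, matches everything)
  44.0.0.0/6 (44.0.0.0 - 47.255.255.255)
  44.0.0.0/9 (44.0.0.0 - 44.127.255.255)
  44.64.0.0/10 (44.64.0.0 - 44.127.255.255)
  44.64.0.0/12 (44.64.0.0 - 44.79.255.255)
Most specific is 44.64.0.0/12.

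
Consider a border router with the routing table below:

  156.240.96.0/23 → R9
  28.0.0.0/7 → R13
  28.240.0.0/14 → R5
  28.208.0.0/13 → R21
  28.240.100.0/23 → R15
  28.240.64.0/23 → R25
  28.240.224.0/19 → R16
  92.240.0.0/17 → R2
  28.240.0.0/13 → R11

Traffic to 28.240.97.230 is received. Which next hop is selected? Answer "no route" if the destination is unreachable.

R5

Routes whose prefix contains 28.240.97.230:
  28.0.0.0/7 (28.0.0.0 - 29.255.255.255) -> R13
  28.240.0.0/13 (28.240.0.0 - 28.247.255.255) -> R11
  28.240.0.0/14 (28.240.0.0 - 28.243.255.255) -> R5
More-specific entries that do NOT match:
  156.240.96.0/23 (156.240.96.0 - 156.240.97.255) does not contain 28.240.97.230
  28.240.100.0/23 (28.240.100.0 - 28.240.101.255) does not contain 28.240.97.230
  28.240.64.0/23 (28.240.64.0 - 28.240.65.255) does not contain 28.240.97.230
  28.240.224.0/19 (28.240.224.0 - 28.240.255.255) does not contain 28.240.97.230
  92.240.0.0/17 (92.240.0.0 - 92.240.127.255) does not contain 28.240.97.230
Longest matching prefix is /14 -> next hop R5.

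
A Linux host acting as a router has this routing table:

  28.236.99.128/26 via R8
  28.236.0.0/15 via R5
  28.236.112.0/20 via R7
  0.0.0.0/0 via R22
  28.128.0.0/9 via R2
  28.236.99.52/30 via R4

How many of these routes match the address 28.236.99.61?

3

Prefixes containing 28.236.99.61:
  0.0.0.0/0 (default, matches everything)
  28.128.0.0/9 (28.128.0.0 - 28.255.255.255)
  28.236.0.0/15 (28.236.0.0 - 28.237.255.255)
Total matching entries: 3.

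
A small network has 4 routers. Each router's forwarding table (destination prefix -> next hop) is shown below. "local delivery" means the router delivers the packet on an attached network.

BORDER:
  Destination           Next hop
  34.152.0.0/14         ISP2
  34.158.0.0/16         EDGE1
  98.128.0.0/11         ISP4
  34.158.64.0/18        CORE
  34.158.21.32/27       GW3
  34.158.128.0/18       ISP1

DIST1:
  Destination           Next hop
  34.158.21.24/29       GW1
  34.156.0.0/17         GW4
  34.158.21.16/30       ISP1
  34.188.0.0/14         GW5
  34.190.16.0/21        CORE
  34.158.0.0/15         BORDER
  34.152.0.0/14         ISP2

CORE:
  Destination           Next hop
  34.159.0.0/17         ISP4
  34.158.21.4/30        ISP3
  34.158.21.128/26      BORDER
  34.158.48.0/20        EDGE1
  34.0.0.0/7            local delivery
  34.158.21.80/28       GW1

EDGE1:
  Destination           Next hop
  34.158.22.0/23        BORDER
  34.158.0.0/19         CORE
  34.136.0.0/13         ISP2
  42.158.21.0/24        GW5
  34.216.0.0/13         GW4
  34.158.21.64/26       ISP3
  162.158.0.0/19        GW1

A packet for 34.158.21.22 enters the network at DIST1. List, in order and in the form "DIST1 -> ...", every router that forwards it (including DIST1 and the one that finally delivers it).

DIST1 -> BORDER -> EDGE1 -> CORE

At DIST1: longest match for 34.158.21.22 is 34.158.0.0/15 -> BORDER
At BORDER: longest match for 34.158.21.22 is 34.158.0.0/16 -> EDGE1
At EDGE1: longest match for 34.158.21.22 is 34.158.0.0/19 -> CORE
At CORE: longest match for 34.158.21.22 is 34.0.0.0/7 -> local delivery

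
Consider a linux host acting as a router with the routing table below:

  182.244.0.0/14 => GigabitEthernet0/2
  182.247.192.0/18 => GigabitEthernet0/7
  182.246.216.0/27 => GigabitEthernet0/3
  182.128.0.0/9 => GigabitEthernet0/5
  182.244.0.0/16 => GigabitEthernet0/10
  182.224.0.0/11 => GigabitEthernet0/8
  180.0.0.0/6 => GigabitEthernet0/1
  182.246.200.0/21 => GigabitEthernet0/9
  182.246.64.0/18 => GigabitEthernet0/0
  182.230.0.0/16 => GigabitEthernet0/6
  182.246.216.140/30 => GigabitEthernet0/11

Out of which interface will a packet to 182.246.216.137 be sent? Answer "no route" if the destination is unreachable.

GigabitEthernet0/2

Routes whose prefix contains 182.246.216.137:
  180.0.0.0/6 (180.0.0.0 - 183.255.255.255) -> GigabitEthernet0/1
  182.128.0.0/9 (182.128.0.0 - 182.255.255.255) -> GigabitEthernet0/5
  182.224.0.0/11 (182.224.0.0 - 182.255.255.255) -> GigabitEthernet0/8
  182.244.0.0/14 (182.244.0.0 - 182.247.255.255) -> GigabitEthernet0/2
More-specific entries that do NOT match:
  182.246.216.140/30 (182.246.216.140 - 182.246.216.143) does not contain 182.246.216.137
  182.246.216.0/27 (182.246.216.0 - 182.246.216.31) does not contain 182.246.216.137
  182.246.200.0/21 (182.246.200.0 - 182.246.207.255) does not contain 182.246.216.137
  182.247.192.0/18 (182.247.192.0 - 182.247.255.255) does not contain 182.246.216.137
  182.246.64.0/18 (182.246.64.0 - 182.246.127.255) does not contain 182.246.216.137
  182.244.0.0/16 (182.244.0.0 - 182.244.255.255) does not contain 182.246.216.137
  182.230.0.0/16 (182.230.0.0 - 182.230.255.255) does not contain 182.246.216.137
Longest matching prefix is /14 -> interface GigabitEthernet0/2.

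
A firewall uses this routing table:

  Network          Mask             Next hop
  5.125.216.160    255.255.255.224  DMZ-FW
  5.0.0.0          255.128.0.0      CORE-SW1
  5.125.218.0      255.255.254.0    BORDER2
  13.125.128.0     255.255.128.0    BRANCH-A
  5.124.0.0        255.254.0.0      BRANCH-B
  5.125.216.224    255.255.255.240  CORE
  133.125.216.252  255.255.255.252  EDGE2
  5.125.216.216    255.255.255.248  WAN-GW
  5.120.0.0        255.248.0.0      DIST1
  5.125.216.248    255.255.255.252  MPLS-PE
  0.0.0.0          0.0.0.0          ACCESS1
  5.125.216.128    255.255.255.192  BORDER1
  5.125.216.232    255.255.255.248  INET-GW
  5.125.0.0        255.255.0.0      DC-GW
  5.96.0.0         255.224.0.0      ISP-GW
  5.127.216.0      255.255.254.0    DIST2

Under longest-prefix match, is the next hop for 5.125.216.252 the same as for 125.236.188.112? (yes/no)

5.125.216.252: longest match 5.125.0.0/16 -> DC-GW
125.236.188.112: longest match 0.0.0.0/0 -> ACCESS1

no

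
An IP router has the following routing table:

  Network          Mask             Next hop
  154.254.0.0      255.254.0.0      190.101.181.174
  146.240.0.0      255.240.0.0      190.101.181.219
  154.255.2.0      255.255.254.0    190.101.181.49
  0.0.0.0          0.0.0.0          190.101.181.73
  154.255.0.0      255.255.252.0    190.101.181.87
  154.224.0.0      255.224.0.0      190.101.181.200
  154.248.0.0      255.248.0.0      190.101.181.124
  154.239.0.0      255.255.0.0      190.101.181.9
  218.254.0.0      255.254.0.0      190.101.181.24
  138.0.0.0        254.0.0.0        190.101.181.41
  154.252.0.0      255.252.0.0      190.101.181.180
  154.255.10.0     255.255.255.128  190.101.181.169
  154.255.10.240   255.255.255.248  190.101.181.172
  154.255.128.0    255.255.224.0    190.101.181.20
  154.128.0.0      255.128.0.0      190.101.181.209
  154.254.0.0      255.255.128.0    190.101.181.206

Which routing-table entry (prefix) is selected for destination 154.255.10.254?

154.254.0.0/15

Entries matching 154.255.10.254:
  0.0.0.0/0 (default, matches everything)
  154.128.0.0/9 (154.128.0.0 - 154.255.255.255)
  154.224.0.0/11 (154.224.0.0 - 154.255.255.255)
  154.248.0.0/13 (154.248.0.0 - 154.255.255.255)
  154.252.0.0/14 (154.252.0.0 - 154.255.255.255)
  154.254.0.0/15 (154.254.0.0 - 154.255.255.255)
Most specific is 154.254.0.0/15.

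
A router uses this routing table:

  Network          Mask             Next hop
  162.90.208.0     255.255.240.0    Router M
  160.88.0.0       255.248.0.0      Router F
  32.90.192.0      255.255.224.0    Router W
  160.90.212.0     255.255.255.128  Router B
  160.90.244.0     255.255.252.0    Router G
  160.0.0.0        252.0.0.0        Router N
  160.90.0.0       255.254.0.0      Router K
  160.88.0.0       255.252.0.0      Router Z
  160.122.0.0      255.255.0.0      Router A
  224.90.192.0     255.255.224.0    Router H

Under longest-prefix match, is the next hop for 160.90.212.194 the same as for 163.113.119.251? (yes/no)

160.90.212.194: longest match 160.90.0.0/15 -> Router K
163.113.119.251: longest match 160.0.0.0/6 -> Router N

no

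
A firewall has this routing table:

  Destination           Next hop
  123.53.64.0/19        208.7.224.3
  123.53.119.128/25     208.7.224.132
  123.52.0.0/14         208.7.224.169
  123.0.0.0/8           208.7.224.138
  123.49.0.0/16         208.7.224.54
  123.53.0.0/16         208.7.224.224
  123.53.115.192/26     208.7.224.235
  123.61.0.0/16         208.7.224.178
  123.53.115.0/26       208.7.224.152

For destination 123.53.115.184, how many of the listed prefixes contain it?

Prefixes containing 123.53.115.184:
  123.0.0.0/8 (123.0.0.0 - 123.255.255.255)
  123.52.0.0/14 (123.52.0.0 - 123.55.255.255)
  123.53.0.0/16 (123.53.0.0 - 123.53.255.255)
Total matching entries: 3.

3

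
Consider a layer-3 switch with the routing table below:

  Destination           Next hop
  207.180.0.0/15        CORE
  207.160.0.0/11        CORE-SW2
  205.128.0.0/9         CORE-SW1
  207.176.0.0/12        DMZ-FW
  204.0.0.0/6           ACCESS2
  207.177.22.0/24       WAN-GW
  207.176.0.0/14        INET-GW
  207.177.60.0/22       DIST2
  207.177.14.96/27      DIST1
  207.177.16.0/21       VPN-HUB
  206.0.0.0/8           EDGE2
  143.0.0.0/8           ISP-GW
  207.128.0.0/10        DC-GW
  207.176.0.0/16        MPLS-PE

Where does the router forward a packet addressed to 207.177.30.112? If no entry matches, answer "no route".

Routes whose prefix contains 207.177.30.112:
  204.0.0.0/6 (204.0.0.0 - 207.255.255.255) -> ACCESS2
  207.128.0.0/10 (207.128.0.0 - 207.191.255.255) -> DC-GW
  207.160.0.0/11 (207.160.0.0 - 207.191.255.255) -> CORE-SW2
  207.176.0.0/12 (207.176.0.0 - 207.191.255.255) -> DMZ-FW
  207.176.0.0/14 (207.176.0.0 - 207.179.255.255) -> INET-GW
More-specific entries that do NOT match:
  207.177.14.96/27 (207.177.14.96 - 207.177.14.127) does not contain 207.177.30.112
  207.177.22.0/24 (207.177.22.0 - 207.177.22.255) does not contain 207.177.30.112
  207.177.60.0/22 (207.177.60.0 - 207.177.63.255) does not contain 207.177.30.112
  207.177.16.0/21 (207.177.16.0 - 207.177.23.255) does not contain 207.177.30.112
  207.176.0.0/16 (207.176.0.0 - 207.176.255.255) does not contain 207.177.30.112
  207.180.0.0/15 (207.180.0.0 - 207.181.255.255) does not contain 207.177.30.112
Longest matching prefix is /14 -> next hop INET-GW.

INET-GW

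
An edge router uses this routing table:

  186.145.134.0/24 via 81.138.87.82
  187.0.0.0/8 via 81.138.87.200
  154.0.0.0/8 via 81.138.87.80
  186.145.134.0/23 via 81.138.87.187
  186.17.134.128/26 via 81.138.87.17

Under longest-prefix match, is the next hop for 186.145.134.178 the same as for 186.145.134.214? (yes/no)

186.145.134.178: longest match 186.145.134.0/24 -> 81.138.87.82
186.145.134.214: longest match 186.145.134.0/24 -> 81.138.87.82

yes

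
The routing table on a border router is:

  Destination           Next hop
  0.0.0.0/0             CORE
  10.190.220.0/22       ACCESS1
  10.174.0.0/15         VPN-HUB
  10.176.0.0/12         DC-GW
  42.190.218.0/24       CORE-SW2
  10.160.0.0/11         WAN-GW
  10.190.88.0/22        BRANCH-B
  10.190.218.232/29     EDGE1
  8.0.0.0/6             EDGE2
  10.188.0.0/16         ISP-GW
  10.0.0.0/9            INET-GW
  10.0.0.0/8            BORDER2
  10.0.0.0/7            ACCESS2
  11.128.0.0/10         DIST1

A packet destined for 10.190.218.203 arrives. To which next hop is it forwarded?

Routes whose prefix contains 10.190.218.203:
  0.0.0.0/0 (default, matches everything) -> CORE
  8.0.0.0/6 (8.0.0.0 - 11.255.255.255) -> EDGE2
  10.0.0.0/7 (10.0.0.0 - 11.255.255.255) -> ACCESS2
  10.0.0.0/8 (10.0.0.0 - 10.255.255.255) -> BORDER2
  10.160.0.0/11 (10.160.0.0 - 10.191.255.255) -> WAN-GW
  10.176.0.0/12 (10.176.0.0 - 10.191.255.255) -> DC-GW
More-specific entries that do NOT match:
  10.190.218.232/29 (10.190.218.232 - 10.190.218.239) does not contain 10.190.218.203
  42.190.218.0/24 (42.190.218.0 - 42.190.218.255) does not contain 10.190.218.203
  10.190.220.0/22 (10.190.220.0 - 10.190.223.255) does not contain 10.190.218.203
  10.190.88.0/22 (10.190.88.0 - 10.190.91.255) does not contain 10.190.218.203
  10.188.0.0/16 (10.188.0.0 - 10.188.255.255) does not contain 10.190.218.203
  10.174.0.0/15 (10.174.0.0 - 10.175.255.255) does not contain 10.190.218.203
Longest matching prefix is /12 -> next hop DC-GW.

DC-GW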